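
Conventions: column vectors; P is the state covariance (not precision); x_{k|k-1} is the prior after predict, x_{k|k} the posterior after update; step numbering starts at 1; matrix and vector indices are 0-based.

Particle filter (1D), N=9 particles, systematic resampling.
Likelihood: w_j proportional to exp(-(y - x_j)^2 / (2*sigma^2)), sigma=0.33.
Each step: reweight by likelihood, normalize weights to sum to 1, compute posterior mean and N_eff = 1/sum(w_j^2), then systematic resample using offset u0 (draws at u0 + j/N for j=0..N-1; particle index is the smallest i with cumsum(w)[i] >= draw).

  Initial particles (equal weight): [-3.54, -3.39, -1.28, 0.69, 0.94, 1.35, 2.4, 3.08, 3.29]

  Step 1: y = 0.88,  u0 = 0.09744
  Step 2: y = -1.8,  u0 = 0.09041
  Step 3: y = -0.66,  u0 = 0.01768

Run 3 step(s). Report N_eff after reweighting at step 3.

step 1: w=[0.0000, 0.0000, 0.0000, 0.3862, 0.4484, 0.1653, 0.0000, 0.0000, 0.0000]  mean=0.9112  Neff=2.6484  idx=[3, 3, 3, 4, 4, 4, 4, 5, 5]
step 2: w=[0.3322, 0.3322, 0.3322, 0.0008, 0.0008, 0.0008, 0.0008, 0.0000, 0.0000]  mean=0.6908  Neff=3.0198  idx=[0, 0, 0, 1, 1, 1, 2, 2, 2]
step 3: w=[0.1111, 0.1111, 0.1111, 0.1111, 0.1111, 0.1111, 0.1111, 0.1111, 0.1111]  mean=0.6900  Neff=9.0000  idx=[0, 1, 2, 3, 4, 5, 6, 7, 8]

N_eff = 9.0000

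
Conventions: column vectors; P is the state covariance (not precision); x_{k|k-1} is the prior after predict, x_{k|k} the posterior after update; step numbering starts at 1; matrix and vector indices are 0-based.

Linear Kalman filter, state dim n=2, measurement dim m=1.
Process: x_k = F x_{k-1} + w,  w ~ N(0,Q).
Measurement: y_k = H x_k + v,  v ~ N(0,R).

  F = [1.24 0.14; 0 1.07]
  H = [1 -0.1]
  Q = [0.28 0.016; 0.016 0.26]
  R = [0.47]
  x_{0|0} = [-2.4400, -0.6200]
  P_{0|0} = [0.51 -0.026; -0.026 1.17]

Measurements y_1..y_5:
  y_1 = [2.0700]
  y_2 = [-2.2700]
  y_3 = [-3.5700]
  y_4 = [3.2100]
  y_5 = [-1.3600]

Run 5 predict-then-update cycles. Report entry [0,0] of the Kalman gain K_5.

K[0,0] = 0.7113

step 1: x^-=[-3.1124, -0.6634]  P^-=[1.0781 0.1568; 0.1568 1.5995]  S=[1.5327]  K=[0.6931; -0.0021]  nu=[5.1161]  x^+=[0.4338, -0.6740]  P^+=[0.3417 0.1590; 0.1590 1.5995]
step 2: x^-=[0.4435, -0.7212]  P^-=[0.8919 0.4665; 0.4665 2.0913]  S=[1.2895]  K=[0.6555; 0.1996]  nu=[-2.7857]  x^+=[-1.3824, -1.2773]  P^+=[0.3379 0.2978; 0.2978 2.0399]
step 3: x^-=[-1.8930, -1.3667]  P^-=[0.9429 0.7167; 0.7167 2.5955]  S=[1.2955]  K=[0.6725; 0.3529]  nu=[-1.8137]  x^+=[-3.1127, -2.0067]  P^+=[0.3570 0.4093; 0.4093 2.4342]
step 4: x^-=[-4.1407, -2.1472]  P^-=[1.0187 0.9237; 0.9237 3.0469]  S=[1.3345]  K=[0.6942; 0.4638]  nu=[7.1359]  x^+=[0.8130, 1.1628]  P^+=[0.3757 0.4940; 0.4940 2.7598]
step 5: x^-=[1.1709, 1.2441]  P^-=[1.0832 1.0848; 1.0848 3.4197]  S=[1.3705]  K=[0.7113; 0.5421]  nu=[-2.4065]  x^+=[-0.5407, -0.0603]  P^+=[0.3899 0.5565; 0.5565 3.0170]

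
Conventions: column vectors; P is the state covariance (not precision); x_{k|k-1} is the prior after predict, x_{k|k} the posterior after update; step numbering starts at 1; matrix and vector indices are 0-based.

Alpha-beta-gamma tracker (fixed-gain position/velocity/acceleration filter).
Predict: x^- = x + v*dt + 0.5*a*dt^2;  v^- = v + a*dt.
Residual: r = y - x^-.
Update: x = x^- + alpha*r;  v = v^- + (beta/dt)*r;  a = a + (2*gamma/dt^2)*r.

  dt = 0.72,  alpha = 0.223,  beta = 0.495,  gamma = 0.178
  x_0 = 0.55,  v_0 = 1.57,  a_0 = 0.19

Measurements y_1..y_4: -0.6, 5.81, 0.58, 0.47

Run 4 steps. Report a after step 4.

a_post = -3.1858

step 1: x_pred=1.7296  r=-2.3296  x^+=1.2101  v^+=0.1052  a^+=-1.4098
step 2: x_pred=0.9204  r=4.8896  x^+=2.0108  v^+=2.4517  a^+=1.9480
step 3: x_pred=4.2809  r=-3.7009  x^+=3.4556  v^+=1.3098  a^+=-0.5936
step 4: x_pred=4.2448  r=-3.7748  x^+=3.4030  v^+=-1.7127  a^+=-3.1858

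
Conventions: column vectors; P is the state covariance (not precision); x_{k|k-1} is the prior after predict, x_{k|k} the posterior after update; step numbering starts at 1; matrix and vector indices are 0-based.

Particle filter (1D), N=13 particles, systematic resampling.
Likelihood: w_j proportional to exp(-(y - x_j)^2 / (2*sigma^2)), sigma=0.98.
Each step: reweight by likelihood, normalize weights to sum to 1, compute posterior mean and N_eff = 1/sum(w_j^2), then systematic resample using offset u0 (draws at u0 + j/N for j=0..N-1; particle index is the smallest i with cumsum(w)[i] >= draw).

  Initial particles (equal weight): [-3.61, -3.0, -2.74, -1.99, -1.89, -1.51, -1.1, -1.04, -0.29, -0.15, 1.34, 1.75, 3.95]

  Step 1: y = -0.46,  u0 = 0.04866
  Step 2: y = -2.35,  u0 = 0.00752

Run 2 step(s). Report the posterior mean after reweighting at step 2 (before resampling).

step 1: w=[0.0011, 0.0067, 0.0129, 0.0573, 0.0669, 0.1092, 0.1566, 0.1627, 0.1910, 0.1844, 0.0359, 0.0152, 0.0000]  mean=-0.8147  Neff=6.9983  idx=[3, 4, 5, 6, 6, 7, 7, 8, 8, 8, 9, 9, 10]
step 2: w=[0.1981, 0.1898, 0.1468, 0.0939, 0.0939, 0.0867, 0.0867, 0.0233, 0.0233, 0.0233, 0.0171, 0.0171, 0.0002]  mean=-1.3866  Neff=7.5939  idx=[0, 0, 0, 1, 1, 2, 2, 3, 3, 4, 5, 6, 8]

post_mean = -1.3866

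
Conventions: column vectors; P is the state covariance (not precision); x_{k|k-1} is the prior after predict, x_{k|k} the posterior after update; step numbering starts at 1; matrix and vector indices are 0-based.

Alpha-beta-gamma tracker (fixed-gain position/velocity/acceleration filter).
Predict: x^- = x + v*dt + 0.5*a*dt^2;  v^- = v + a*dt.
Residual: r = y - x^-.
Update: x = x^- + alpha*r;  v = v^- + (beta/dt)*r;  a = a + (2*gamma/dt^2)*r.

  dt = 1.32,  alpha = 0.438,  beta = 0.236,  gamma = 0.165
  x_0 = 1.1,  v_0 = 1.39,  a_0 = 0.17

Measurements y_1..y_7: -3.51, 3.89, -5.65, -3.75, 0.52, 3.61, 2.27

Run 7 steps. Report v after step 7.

v_post = 5.1642

step 1: x_pred=3.0829  r=-6.5929  x^+=0.1952  v^+=0.4357  a^+=-1.0787
step 2: x_pred=-0.1694  r=4.0594  x^+=1.6086  v^+=-0.2624  a^+=-0.3098
step 3: x_pred=0.9923  r=-6.6423  x^+=-1.9170  v^+=-1.8589  a^+=-1.5678
step 4: x_pred=-5.7367  r=1.9867  x^+=-4.8665  v^+=-3.5733  a^+=-1.1916
step 5: x_pred=-10.6213  r=11.1413  x^+=-5.7414  v^+=-3.1542  a^+=0.9185
step 6: x_pred=-9.1048  r=12.7148  x^+=-3.5357  v^+=0.3315  a^+=3.3266
step 7: x_pred=-0.2000  r=2.4700  x^+=0.8819  v^+=5.1642  a^+=3.7944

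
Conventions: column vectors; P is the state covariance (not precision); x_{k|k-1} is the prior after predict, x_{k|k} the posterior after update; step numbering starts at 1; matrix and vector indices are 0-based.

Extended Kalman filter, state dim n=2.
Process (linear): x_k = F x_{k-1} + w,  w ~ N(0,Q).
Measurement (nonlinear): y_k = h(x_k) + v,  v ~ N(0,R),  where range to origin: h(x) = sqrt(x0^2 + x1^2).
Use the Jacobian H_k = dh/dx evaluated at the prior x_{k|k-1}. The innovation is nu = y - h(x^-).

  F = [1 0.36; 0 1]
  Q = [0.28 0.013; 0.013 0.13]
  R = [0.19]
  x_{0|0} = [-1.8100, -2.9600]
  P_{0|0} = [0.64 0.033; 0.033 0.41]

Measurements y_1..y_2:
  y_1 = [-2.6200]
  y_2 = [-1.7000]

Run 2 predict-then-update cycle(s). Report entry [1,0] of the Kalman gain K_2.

K[1,0] = -0.0535

step 1: x^-=[-2.8756, -2.9600]  P^-=[0.9969 0.1936; 0.1936 0.5400]  H_jac=[-0.6968 -0.7173]  S=[1.1454]  K=[-0.7277; -0.4559]  nu=[-6.7468]  x^+=[2.0342, 0.1162]  P^+=[0.3903 -0.1864; -0.1864 0.3019]
step 2: x^-=[2.0760, 0.1162]  P^-=[0.5752 -0.0648; -0.0648 0.4319]  H_jac=[0.9984 0.0559]  S=[0.7576]  K=[0.7534; -0.0535]  nu=[-3.7793]  x^+=[-0.7711, 0.3183]  P^+=[0.1453 -0.0342; -0.0342 0.4297]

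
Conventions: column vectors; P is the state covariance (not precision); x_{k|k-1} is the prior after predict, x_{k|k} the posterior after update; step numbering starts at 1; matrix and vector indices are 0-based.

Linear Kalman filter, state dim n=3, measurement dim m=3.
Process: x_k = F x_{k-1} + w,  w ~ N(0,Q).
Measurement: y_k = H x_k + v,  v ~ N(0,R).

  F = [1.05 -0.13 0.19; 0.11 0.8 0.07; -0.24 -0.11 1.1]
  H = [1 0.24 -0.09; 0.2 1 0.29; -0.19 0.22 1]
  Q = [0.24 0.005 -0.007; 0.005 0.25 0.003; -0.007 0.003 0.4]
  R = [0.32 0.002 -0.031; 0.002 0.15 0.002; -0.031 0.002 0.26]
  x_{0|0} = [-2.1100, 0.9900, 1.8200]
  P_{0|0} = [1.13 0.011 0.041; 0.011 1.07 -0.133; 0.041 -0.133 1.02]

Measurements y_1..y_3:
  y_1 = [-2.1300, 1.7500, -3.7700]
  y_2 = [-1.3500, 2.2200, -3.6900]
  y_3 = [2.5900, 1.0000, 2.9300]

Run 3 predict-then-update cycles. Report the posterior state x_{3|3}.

x_post = [-0.3183, 1.4881, 0.4846]

step 1: x^-=[-1.9984, 0.6873, 2.3995]  P^-=[1.5607 0.0317 0.0031; 0.0317 0.9411 -0.1564; 0.0031 -0.1564 1.7234]  S=[1.9703 0.5323 -0.4587; 0.5323 1.2208 0.4789; -0.4587 0.4789 2.0126]  K=[0.8457 -0.1170 0.0783; -0.1572 0.8965 -0.2270; 0.1531 -0.1410 0.9073]  nu=[-0.0806, 0.7665, -6.7004]  x^+=[-2.6807, 2.9082, -3.8004]  P^+=[0.2974 -0.0959 0.0715; -0.0959 0.1852 -0.1113; 0.0715 -0.1113 0.2690]
step 2: x^-=[-3.9148, 1.7657, -3.8570]  P^-=[0.6410 -0.0647 0.0826; -0.0647 0.3452 -0.0705; 0.0826 -0.0705 0.7289]  S=[0.9439 0.1501 -0.1430; 0.1501 0.5249 0.2114; -0.1430 0.2114 0.9718]  K=[0.6703 -0.0468 0.0538; -0.1047 0.6825 -0.1456; 0.1177 -0.0328 0.7424]  nu=[1.7940, 2.3558, -0.9653]  x^+=[-2.8744, 3.3265, -4.4397]  P^+=[0.2337 -0.0675 0.0524; -0.0675 0.1375 -0.0763; 0.0524 -0.0763 0.2161]
step 3: x^-=[-4.2941, 2.0342, -4.5597]  P^-=[0.5508 -0.0411 0.0575; -0.0411 0.3223 -0.0460; 0.0575 -0.0460 0.6638]  S=[0.8666 0.1457 -0.1372; 0.1457 0.5137 0.2099; -0.1372 0.2099 0.9206]  K=[0.6290 -0.0274 0.0389; -0.0849 0.6618 -0.1280; 0.1003 -0.0135 0.7162]  nu=[5.9856, 1.1470, 6.2263]  x^+=[-0.3183, 1.4881, 0.4846]  P^+=[0.2184 -0.0595 0.0452; -0.0595 0.1309 -0.0694; 0.0452 -0.0694 0.2069]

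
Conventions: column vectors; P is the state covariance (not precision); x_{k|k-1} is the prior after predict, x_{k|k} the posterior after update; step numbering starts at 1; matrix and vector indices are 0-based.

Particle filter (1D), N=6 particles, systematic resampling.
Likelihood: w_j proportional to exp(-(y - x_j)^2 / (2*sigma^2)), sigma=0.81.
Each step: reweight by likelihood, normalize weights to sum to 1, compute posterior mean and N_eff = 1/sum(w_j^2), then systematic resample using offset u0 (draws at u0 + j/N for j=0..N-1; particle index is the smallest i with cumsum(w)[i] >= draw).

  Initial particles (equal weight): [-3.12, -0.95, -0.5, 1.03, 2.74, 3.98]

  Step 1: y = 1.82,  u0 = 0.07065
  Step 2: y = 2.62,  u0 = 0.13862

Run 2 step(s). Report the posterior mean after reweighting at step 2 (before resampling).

step 1: w=[0.0000, 0.0024, 0.0139, 0.5205, 0.4394, 0.0239]  mean=1.8259  Neff=2.1520  idx=[3, 3, 3, 4, 4, 4]
step 2: w=[0.0428, 0.0428, 0.0428, 0.2906, 0.2906, 0.2906]  mean=2.5205  Neff=3.8647  idx=[3, 3, 4, 4, 5, 5]

post_mean = 2.5205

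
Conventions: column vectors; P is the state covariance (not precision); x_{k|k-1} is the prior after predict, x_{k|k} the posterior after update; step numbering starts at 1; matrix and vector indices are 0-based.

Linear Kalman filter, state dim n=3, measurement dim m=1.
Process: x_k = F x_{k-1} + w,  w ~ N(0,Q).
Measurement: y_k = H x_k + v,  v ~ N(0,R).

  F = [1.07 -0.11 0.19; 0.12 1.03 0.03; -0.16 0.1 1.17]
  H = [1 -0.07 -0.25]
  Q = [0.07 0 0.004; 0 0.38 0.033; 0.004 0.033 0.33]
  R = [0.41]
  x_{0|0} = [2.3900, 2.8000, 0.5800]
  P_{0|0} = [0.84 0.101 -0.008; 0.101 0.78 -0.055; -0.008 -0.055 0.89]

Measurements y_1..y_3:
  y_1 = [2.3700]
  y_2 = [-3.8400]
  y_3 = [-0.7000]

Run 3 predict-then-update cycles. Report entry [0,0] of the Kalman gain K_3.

step 1: x^-=[2.3595, 3.1882, 0.5762]  P^-=[1.0486 0.1235 0.0583; 0.1235 1.2419 0.0455; 0.0583 0.0455 1.5645]  S=[1.5176]  K=[0.6756; 0.0166; -0.2214]  nu=[0.3777]  x^+=[2.6147, 3.1945, 0.4926]  P^+=[0.3558 0.1065 0.2853; 0.1065 1.2415 0.0511; 0.2853 0.0511 1.4901]
step 2: x^-=[2.5399, 3.6188, 0.4774]  P^-=[0.6350 0.0550 0.6169; 0.0550 1.7351 0.2905; 0.6169 0.2905 2.2931]  S=[0.8908]  K=[0.5354; -0.1562; 0.0261]  nu=[-6.0073]  x^+=[-0.6761, 4.5570, 0.3204]  P^+=[0.3797 0.1294 0.6044; 0.1294 1.7134 0.2941; 0.6044 0.2941 2.2925]
step 3: x^-=[-1.1638, 4.6222, 0.9388]  P^-=[0.8112 0.0984 1.1519; 0.0984 2.2598 0.7001; 1.1519 0.7001 3.3334]  S=[0.8753]  K=[0.5898; -0.2683; 0.3080]  nu=[1.0221]  x^+=[-0.5610, 4.3480, 1.2535]  P^+=[0.5066 0.2369 0.9929; 0.2369 2.1968 0.7724; 0.9929 0.7724 3.2504]

K[0,0] = 0.5898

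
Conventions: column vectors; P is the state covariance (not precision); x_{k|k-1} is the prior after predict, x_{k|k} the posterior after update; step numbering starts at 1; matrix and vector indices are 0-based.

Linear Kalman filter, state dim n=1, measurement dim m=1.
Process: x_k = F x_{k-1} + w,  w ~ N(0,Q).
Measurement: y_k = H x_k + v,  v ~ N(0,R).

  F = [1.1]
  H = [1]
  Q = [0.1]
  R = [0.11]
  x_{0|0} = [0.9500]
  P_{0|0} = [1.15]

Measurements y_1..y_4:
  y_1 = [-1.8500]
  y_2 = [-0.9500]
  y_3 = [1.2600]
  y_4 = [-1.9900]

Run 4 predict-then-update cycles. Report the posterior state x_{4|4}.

x_post = [-1.1236]

step 1: x^-=[1.0450]  P^-=[1.4915]  S=[1.6015]  K=[0.9313]  nu=[-2.8950]  x^+=[-1.6512]  P^+=[0.1024]
step 2: x^-=[-1.8163]  P^-=[0.2240]  S=[0.3340]  K=[0.6706]  nu=[0.8663]  x^+=[-1.2353]  P^+=[0.0738]
step 3: x^-=[-1.3589]  P^-=[0.1893]  S=[0.2993]  K=[0.6324]  nu=[2.6189]  x^+=[0.2974]  P^+=[0.0696]
step 4: x^-=[0.3271]  P^-=[0.1842]  S=[0.2942]  K=[0.6261]  nu=[-2.3171]  x^+=[-1.1236]  P^+=[0.0689]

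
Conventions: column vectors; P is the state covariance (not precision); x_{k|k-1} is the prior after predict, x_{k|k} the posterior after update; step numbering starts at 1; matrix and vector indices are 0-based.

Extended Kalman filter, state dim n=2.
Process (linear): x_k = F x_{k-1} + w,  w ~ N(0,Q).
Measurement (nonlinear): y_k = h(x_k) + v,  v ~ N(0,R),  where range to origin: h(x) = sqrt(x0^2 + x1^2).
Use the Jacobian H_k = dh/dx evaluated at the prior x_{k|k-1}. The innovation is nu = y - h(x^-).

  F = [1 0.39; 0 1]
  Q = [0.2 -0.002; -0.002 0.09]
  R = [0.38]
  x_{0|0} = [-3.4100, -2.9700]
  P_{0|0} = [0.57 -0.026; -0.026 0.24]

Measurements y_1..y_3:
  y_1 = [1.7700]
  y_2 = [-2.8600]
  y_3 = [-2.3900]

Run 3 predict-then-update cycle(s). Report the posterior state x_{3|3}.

x_post = [-0.2085, 0.9817]

step 1: x^-=[-4.5683, -2.9700]  P^-=[0.7862 0.0656; 0.0656 0.3300]  H_jac=[-0.8384 -0.5451]  S=[1.0906]  K=[-0.6372; -0.2154]  nu=[-3.6789]  x^+=[-2.2242, -2.1777]  P^+=[0.3434 -0.0841; -0.0841 0.2794]
step 2: x^-=[-3.0736, -2.1777]  P^-=[0.5204 0.0229; 0.0229 0.3694]  H_jac=[-0.8159 -0.5781]  S=[0.8715]  K=[-0.5024; -0.2665]  nu=[-6.6269]  x^+=[0.2557, -0.4116]  P^+=[0.3004 -0.0938; -0.0938 0.3075]
step 3: x^-=[0.0951, -0.4116]  P^-=[0.4740 0.0242; 0.0242 0.3975]  H_jac=[0.2252 -0.9743]  S=[0.7708]  K=[0.1080; -0.4954]  nu=[-2.8125]  x^+=[-0.2085, 0.9817]  P^+=[0.4651 0.0654; 0.0654 0.2083]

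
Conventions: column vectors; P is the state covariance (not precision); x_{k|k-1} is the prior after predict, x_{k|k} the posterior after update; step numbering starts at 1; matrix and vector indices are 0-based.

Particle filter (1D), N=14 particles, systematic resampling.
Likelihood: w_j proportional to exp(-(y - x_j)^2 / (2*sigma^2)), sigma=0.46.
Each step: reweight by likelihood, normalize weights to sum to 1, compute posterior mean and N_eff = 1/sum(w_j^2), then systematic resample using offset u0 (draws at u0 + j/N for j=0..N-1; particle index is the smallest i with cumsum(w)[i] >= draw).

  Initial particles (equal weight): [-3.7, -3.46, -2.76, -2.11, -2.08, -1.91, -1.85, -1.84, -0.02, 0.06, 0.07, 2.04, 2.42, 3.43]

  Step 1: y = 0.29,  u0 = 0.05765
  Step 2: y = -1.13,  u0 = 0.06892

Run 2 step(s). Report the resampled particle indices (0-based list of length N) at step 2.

step 1: w=[0.0000, 0.0000, 0.0000, 0.0000, 0.0000, 0.0000, 0.0000, 0.0000, 0.3098, 0.3431, 0.3468, 0.0003, 0.0000, 0.0000]  mean=0.0392  Neff=2.9944  idx=[8, 8, 8, 8, 9, 9, 9, 9, 9, 10, 10, 10, 10, 10]
step 2: w=[0.0971, 0.0971, 0.0971, 0.0971, 0.0629, 0.0629, 0.0629, 0.0629, 0.0629, 0.0594, 0.0594, 0.0594, 0.0594, 0.0594]  mean=0.0319  Neff=13.3058  idx=[0, 1, 2, 2, 3, 4, 5, 6, 8, 9, 10, 11, 12, 13]

resampled_idx = [0, 1, 2, 2, 3, 4, 5, 6, 8, 9, 10, 11, 12, 13]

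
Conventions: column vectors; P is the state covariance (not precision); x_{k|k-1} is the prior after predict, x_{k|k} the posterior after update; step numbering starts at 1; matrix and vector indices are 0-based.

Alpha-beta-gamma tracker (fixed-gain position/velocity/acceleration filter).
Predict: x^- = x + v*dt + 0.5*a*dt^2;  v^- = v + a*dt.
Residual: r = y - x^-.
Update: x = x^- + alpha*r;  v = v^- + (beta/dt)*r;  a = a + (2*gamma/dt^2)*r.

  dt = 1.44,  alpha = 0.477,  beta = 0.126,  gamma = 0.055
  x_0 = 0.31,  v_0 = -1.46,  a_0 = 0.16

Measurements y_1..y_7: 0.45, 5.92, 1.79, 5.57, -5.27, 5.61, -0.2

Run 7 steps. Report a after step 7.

a_post = -0.3786

step 1: x_pred=-1.6265  r=2.0765  x^+=-0.6360  v^+=-1.0479  a^+=0.2702
step 2: x_pred=-1.8649  r=7.7849  x^+=1.8485  v^+=0.0223  a^+=0.6831
step 3: x_pred=2.5889  r=-0.7989  x^+=2.2078  v^+=0.9361  a^+=0.6407
step 4: x_pred=4.2201  r=1.3499  x^+=4.8640  v^+=1.9769  a^+=0.7124
step 5: x_pred=8.4493  r=-13.7193  x^+=1.9052  v^+=1.8022  a^+=-0.0154
step 6: x_pred=4.4844  r=1.1256  x^+=5.0213  v^+=1.8785  a^+=0.0443
step 7: x_pred=7.7723  r=-7.9723  x^+=3.9695  v^+=1.2447  a^+=-0.3786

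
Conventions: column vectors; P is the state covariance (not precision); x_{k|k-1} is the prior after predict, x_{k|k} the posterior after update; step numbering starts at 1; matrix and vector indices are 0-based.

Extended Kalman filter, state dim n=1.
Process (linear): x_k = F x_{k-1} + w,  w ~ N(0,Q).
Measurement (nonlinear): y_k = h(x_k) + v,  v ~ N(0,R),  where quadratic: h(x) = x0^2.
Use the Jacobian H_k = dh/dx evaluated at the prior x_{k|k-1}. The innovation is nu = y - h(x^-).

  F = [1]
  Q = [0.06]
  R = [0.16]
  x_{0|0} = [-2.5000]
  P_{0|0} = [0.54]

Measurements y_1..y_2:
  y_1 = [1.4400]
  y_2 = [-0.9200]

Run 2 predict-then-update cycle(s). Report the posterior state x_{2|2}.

x_post = [-0.6923]

step 1: x^-=[-2.5000]  P^-=[0.6000]  H_jac=[-5.0000]  S=[15.1600]  K=[-0.1979]  nu=[-4.8100]  x^+=[-1.5482]  P^+=[0.0063]
step 2: x^-=[-1.5482]  P^-=[0.0663]  H_jac=[-3.0963]  S=[0.7959]  K=[-0.2580]  nu=[-3.3168]  x^+=[-0.6923]  P^+=[0.0133]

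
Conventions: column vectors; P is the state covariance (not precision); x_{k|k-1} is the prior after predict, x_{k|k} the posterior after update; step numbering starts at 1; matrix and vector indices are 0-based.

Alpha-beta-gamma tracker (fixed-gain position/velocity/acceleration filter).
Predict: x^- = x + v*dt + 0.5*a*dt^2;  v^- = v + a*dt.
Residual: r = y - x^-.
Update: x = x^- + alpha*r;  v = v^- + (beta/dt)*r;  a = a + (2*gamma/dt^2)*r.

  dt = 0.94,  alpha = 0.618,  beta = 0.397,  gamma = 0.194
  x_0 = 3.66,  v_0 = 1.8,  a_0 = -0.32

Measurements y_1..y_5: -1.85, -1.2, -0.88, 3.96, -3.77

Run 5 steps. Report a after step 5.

a_post = 2.4174

step 1: x_pred=5.2106  r=-7.0606  x^+=0.8472  v^+=-1.4828  a^+=-3.4204
step 2: x_pred=-2.0578  r=0.8578  x^+=-1.5277  v^+=-4.3357  a^+=-3.0437
step 3: x_pred=-6.9480  r=6.0680  x^+=-3.1980  v^+=-4.6341  a^+=-0.3792
step 4: x_pred=-7.7215  r=11.6815  x^+=-0.5023  v^+=-0.0570  a^+=4.7503
step 5: x_pred=1.5428  r=-5.3128  x^+=-1.7405  v^+=2.1645  a^+=2.4174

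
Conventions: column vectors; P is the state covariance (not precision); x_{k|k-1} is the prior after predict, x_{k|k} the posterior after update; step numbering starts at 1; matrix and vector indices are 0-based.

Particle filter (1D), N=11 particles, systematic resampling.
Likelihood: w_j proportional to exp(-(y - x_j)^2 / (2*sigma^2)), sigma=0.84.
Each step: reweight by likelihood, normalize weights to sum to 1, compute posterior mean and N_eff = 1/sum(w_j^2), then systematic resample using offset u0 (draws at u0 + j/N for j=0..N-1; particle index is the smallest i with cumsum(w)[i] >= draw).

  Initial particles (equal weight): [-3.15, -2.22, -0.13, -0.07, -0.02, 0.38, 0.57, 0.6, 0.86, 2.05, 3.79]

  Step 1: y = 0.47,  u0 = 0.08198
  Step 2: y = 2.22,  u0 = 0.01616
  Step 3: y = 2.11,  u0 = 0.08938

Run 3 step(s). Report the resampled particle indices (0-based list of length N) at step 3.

resampled_idx = [3, 5, 6, 7, 7, 8, 8, 9, 9, 10, 10]

step 1: w=[0.0000, 0.0009, 0.1195, 0.1255, 0.1301, 0.1534, 0.1532, 0.1524, 0.1385, 0.0263, 0.0001]  mean=0.3814  Neff=7.2947  idx=[2, 3, 4, 4, 5, 6, 6, 7, 7, 8, 9]
step 2: w=[0.0098, 0.0119, 0.0140, 0.0140, 0.0444, 0.0711, 0.0711, 0.0762, 0.0762, 0.1319, 0.4794]  mean=1.2830  Neff=3.6822  idx=[1, 5, 6, 7, 8, 9, 10, 10, 10, 10, 10]
step 3: w=[0.0056, 0.0304, 0.0304, 0.0325, 0.0325, 0.0540, 0.1629, 0.1629, 0.1629, 0.1629, 0.1629]  mean=1.7896  Neff=7.1621  idx=[3, 5, 6, 7, 7, 8, 8, 9, 9, 10, 10]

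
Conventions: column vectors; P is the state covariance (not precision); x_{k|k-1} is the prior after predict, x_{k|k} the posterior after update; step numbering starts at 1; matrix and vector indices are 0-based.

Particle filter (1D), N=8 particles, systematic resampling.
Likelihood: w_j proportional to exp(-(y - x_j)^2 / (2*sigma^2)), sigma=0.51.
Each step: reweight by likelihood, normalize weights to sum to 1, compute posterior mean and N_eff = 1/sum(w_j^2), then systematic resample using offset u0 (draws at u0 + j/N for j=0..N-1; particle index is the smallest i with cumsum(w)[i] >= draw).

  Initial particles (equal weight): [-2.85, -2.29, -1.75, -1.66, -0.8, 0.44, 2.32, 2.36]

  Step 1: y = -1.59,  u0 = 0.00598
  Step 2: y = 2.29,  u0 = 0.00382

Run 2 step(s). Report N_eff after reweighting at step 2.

N_eff = 4.4168

step 1: w=[0.0176, 0.1454, 0.3550, 0.3694, 0.1124, 0.0001, 0.0000, 0.0000]  mean=-1.7076  Neff=3.3714  idx=[0, 1, 2, 2, 2, 3, 3, 3]
step 2: w=[0.0000, 0.0000, 0.0669, 0.0669, 0.0669, 0.2665, 0.2665, 0.2665]  mean=-1.6781  Neff=4.4168  idx=[2, 3, 5, 5, 6, 6, 7, 7]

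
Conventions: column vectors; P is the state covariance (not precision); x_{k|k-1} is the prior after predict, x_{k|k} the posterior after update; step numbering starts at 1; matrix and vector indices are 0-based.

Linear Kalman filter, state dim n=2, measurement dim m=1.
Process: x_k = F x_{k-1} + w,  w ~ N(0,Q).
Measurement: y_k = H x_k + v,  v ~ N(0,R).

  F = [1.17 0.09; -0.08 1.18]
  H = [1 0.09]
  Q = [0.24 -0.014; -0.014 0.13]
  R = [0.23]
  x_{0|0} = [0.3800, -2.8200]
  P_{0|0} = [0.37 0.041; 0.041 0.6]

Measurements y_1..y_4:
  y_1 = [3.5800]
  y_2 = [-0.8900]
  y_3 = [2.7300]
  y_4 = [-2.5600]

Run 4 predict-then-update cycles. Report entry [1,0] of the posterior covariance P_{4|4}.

P_post[1,0] = -0.1659

step 1: x^-=[0.1908, -3.3580]  P^-=[0.7600 0.0714; 0.0714 0.9601]  S=[1.0106]  K=[0.7584; 0.1561]  nu=[3.6914]  x^+=[2.9902, -2.7816]  P^+=[0.1788 -0.0483; -0.0483 0.9354]
step 2: x^-=[3.2482, -3.5215]  P^-=[0.4821 0.0023; 0.0023 1.4427]  S=[0.7242]  K=[0.6660; 0.1825]  nu=[-3.8213]  x^+=[0.7033, -4.2188]  P^+=[0.1609 -0.0857; -0.0857 1.4186]
step 3: x^-=[0.4431, -5.0345]  P^-=[0.4537 0.0039; 0.0039 2.1225]  S=[0.7016]  K=[0.6472; 0.2778]  nu=[2.7400]  x^+=[2.2163, -4.2732]  P^+=[0.1599 -0.1223; -0.1223 2.0684]
step 4: x^-=[2.2085, -5.2197]  P^-=[0.4498 0.0228; 0.0228 3.0341]  S=[0.7085]  K=[0.6378; 0.4176]  nu=[-4.2988]  x^+=[-0.5332, -7.0148]  P^+=[0.1616 -0.1659; -0.1659 2.9105]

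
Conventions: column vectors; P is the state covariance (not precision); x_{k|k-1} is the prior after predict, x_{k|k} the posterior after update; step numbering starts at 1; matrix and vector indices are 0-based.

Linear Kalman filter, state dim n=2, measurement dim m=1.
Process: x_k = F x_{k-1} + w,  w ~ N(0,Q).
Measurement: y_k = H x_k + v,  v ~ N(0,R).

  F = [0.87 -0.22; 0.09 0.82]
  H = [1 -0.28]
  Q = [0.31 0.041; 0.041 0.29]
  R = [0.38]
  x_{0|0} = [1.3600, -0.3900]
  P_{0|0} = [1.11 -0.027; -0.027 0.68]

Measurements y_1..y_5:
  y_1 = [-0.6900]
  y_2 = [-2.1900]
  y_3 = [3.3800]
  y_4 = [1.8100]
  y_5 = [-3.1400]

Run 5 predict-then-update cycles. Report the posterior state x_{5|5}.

step 1: x^-=[1.2690, -0.1974]  P^-=[1.1934 -0.0135; -0.0135 0.7522]  S=[1.6399]  K=[0.7300; -0.1367]  nu=[-2.0143]  x^+=[-0.2015, 0.0779]  P^+=[0.3194 0.1501; 0.1501 0.7216]
step 2: x^-=[-0.1924, 0.0457]  P^-=[0.5292 0.0400; 0.0400 0.8000]  S=[0.9496]  K=[0.5456; -0.1938]  nu=[-1.9848]  x^+=[-1.2752, 0.4304]  P^+=[0.2466 0.1404; 0.1404 0.7643]
step 3: x^-=[-1.2041, 0.2381]  P^-=[0.4799 0.0198; 0.0198 0.8266]  S=[0.9137]  K=[0.5192; -0.2317]  nu=[4.6508]  x^+=[1.2107, -0.8393]  P^+=[0.2336 0.1297; 0.1297 0.7776]
step 4: x^-=[1.2379, -0.5793]  P^-=[0.4748 0.0090; 0.0090 0.8339]  S=[0.9152]  K=[0.5161; -0.2453]  nu=[0.4099]  x^+=[1.4495, -0.6799]  P^+=[0.2311 0.1248; 0.1248 0.7788]
step 5: x^-=[1.4106, -0.4270]  P^-=[0.4748 0.0052; 0.0052 0.8340]  S=[0.9173]  K=[0.5160; -0.2489]  nu=[-4.6702]  x^+=[-0.9994, 0.7354]  P^+=[0.2305 0.1230; 0.1230 0.7771]

x_post = [-0.9994, 0.7354]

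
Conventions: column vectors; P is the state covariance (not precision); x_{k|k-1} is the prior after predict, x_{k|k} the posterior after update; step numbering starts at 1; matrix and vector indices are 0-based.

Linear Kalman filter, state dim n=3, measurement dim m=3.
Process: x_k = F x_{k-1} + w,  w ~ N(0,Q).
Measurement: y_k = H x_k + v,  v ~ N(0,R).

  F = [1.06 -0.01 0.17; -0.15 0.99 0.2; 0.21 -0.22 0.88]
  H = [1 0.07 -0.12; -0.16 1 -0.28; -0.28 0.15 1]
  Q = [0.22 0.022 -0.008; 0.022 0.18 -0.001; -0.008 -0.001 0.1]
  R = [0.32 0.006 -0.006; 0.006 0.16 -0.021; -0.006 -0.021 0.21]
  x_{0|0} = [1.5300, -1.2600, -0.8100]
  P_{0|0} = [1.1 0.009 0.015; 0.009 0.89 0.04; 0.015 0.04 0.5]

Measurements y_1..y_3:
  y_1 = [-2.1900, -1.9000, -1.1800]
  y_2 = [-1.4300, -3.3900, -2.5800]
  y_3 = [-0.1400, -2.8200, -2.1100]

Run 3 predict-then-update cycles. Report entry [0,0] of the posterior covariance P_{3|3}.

P_post[0,0] = 0.1922

step 1: x^-=[1.4967, -1.6389, -0.1143]  P^-=[1.4756 -0.1258 0.3242; -0.1258 1.1093 -0.1076; 0.3242 -0.1076 0.5680]  S=[1.7156 -0.3273 -0.1626; -0.3273 1.4812 -0.0388; -0.1626 -0.0388 0.7154]  K=[0.8108 -0.1258 0.0267; 0.1565 0.8230 0.2117; 0.1789 -0.1578 0.6766]  nu=[-3.5857, -0.0536, -0.4008]  x^+=[-1.4147, -2.3291, -1.0184]  P^+=[0.2638 0.0461 0.0703; 0.0461 0.1406 0.0180; 0.0703 0.0180 0.1613]
step 2: x^-=[-1.6494, -2.2973, -0.6809]  P^-=[0.5454 0.0487 0.1316; 0.0487 0.3194 0.0082; 0.1316 0.0082 0.2581]  S=[0.8457 -0.0375 -0.0435; -0.0375 0.5053 -0.0387; -0.0435 -0.0387 0.4427]  K=[0.6268 -0.1010 0.0216; 0.1194 0.6336 0.1629; 0.1404 -0.1194 0.5059]  nu=[0.2985, -1.5472, -2.0164]  x^+=[-1.3496, -3.5705, -1.4743]  P^+=[0.2040 0.0351 0.0547; 0.0351 0.1081 0.0138; 0.0547 0.0138 0.1212]
step 3: x^-=[-1.6455, -3.6272, -0.7953]  P^-=[0.4716 0.0420 0.0999; 0.0420 0.2872 0.0053; 0.0999 0.0053 0.2197]  S=[0.7780 -0.0272 -0.0524; -0.0272 0.4690 -0.0342; -0.0524 -0.0342 0.4153]  K=[0.5915 -0.0963 0.0044; 0.1107 0.6123 0.1525; 0.1227 -0.1126 0.4699]  nu=[1.6640, 0.3212, -1.2314]  x^+=[-0.6977, -3.4340, -1.2059]  P^+=[0.1922 0.0323 0.0484; 0.0323 0.1040 0.0120; 0.0484 0.0120 0.1120]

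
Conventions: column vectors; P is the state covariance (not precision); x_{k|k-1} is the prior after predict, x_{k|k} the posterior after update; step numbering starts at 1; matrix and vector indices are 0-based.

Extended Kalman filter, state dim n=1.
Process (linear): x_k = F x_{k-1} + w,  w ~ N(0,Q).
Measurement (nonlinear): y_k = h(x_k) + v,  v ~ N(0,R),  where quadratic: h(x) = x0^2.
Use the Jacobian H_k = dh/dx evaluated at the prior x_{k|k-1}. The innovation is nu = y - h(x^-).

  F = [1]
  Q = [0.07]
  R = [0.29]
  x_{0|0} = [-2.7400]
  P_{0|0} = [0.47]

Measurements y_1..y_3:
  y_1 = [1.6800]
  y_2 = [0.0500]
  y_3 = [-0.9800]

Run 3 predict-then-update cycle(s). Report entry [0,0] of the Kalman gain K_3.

step 1: x^-=[-2.7400]  P^-=[0.5400]  H_jac=[-5.4800]  S=[16.5064]  K=[-0.1793]  nu=[-5.8276]  x^+=[-1.6953]  P^+=[0.0095]
step 2: x^-=[-1.6953]  P^-=[0.0795]  H_jac=[-3.3905]  S=[1.2037]  K=[-0.2239]  nu=[-2.8239]  x^+=[-1.0630]  P^+=[0.0191]
step 3: x^-=[-1.0630]  P^-=[0.0891]  H_jac=[-2.1261]  S=[0.6930]  K=[-0.2735]  nu=[-2.1100]  x^+=[-0.4859]  P^+=[0.0373]

K[0,0] = -0.2735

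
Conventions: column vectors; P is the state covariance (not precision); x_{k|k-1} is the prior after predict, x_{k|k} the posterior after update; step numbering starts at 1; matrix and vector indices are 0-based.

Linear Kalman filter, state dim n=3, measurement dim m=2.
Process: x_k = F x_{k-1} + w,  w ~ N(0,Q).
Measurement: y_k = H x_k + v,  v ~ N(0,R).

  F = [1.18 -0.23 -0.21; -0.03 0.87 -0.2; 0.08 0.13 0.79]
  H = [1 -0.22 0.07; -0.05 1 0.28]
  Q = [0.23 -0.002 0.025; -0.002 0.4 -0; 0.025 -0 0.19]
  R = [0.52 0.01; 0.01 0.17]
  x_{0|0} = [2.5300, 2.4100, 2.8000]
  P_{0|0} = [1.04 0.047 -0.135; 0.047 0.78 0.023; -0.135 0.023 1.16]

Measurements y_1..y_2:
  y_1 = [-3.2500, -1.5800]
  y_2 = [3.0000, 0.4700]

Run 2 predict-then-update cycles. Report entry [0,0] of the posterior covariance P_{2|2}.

P_post[0,0] = 0.3495

step 1: x^-=[1.8431, 1.4608, 2.7277]  P^-=[1.8141 -0.0697 -0.2146; -0.0697 1.0256 -0.0739; -0.2146 -0.0739 0.9224]  S=[2.3912 -0.4187; -0.4187 1.2441]  K=[0.7733 0.0830; 0.0173 0.8164; -0.0303 0.1466]  nu=[-4.9627, -3.7124]  x^+=[-2.3029, -1.6557, 2.3336]  P^+=[0.4293 0.0790 -0.1274; 0.0790 0.2076 -0.2309; -0.1274 -0.2309 0.8898]
step 2: x^-=[-2.8267, -1.8381, 1.4440]  P^-=[0.8759 0.1211 -0.1460; 0.1211 0.6678 -0.2606; -0.1460 -0.2606 0.6897]  S=[1.3659 -0.0873; -0.0873 0.7401]  K=[0.6221 0.1226; 0.0187 0.7977; -0.0350 -0.0854]  nu=[5.3212, 1.7624]  x^+=[0.6997, -0.3325, 1.1072]  P^+=[0.3495 0.0763 -0.1135; 0.0763 0.1989 -0.2118; -0.1135 -0.2118 0.6831]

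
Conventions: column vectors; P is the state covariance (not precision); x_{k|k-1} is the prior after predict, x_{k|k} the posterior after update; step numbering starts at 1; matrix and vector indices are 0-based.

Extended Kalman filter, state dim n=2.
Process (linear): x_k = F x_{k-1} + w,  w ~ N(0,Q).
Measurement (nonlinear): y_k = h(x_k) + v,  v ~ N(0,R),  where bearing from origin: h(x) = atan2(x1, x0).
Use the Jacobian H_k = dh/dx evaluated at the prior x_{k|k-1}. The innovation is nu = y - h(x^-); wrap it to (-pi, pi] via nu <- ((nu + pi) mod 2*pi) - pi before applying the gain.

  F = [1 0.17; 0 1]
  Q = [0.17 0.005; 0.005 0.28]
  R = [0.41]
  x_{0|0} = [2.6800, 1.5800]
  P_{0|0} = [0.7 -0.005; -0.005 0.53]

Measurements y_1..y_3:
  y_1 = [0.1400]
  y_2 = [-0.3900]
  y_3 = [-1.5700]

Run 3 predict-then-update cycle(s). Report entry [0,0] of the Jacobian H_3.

H_jac[0,0] = -0.0767

step 1: x^-=[2.9486, 1.5800]  P^-=[0.8836 0.0901; 0.0901 0.8100]  H_jac=[-0.1412 0.2635]  S=[0.4771]  K=[-0.2117; 0.4206]  nu=[-0.3519]  x^+=[3.0231, 1.4320]  P^+=[0.8622 0.1326; 0.1326 0.7256]
step 2: x^-=[3.2665, 1.4320]  P^-=[1.0983 0.2609; 0.2609 1.0056]  H_jac=[-0.1126 0.2568]  S=[0.4751]  K=[-0.1192; 0.4816]  nu=[-0.8031]  x^+=[3.3623, 1.0451]  P^+=[1.0915 0.2882; 0.2882 0.8954]
step 3: x^-=[3.5399, 1.0451]  P^-=[1.3854 0.4454; 0.4454 1.1754]  H_jac=[-0.0767 0.2598]  S=[0.4798]  K=[0.0197; 0.5654]  nu=[-1.8571]  x^+=[3.5033, -0.0048]  P^+=[1.3852 0.4401; 0.4401 1.0220]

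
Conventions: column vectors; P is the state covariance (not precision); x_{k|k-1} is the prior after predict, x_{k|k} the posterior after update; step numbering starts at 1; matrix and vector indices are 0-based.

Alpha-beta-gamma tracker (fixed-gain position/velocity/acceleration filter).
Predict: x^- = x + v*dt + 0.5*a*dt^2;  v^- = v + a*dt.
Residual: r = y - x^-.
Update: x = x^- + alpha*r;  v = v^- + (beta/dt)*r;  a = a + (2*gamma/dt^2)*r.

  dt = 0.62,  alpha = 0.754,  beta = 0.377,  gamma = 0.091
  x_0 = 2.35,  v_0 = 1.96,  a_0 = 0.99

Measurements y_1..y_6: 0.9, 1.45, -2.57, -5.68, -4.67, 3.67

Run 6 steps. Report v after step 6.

step 1: x_pred=3.7555  r=-2.8555  x^+=1.6024  v^+=0.8375  a^+=-0.3620
step 2: x_pred=2.0521  r=-0.6021  x^+=1.5981  v^+=0.2469  a^+=-0.6471
step 3: x_pred=1.6269  r=-4.1969  x^+=-1.5376  v^+=-2.7062  a^+=-2.6341
step 4: x_pred=-3.7217  r=-1.9583  x^+=-5.1983  v^+=-5.5301  a^+=-3.5613
step 5: x_pred=-9.3114  r=4.6414  x^+=-5.8118  v^+=-4.9159  a^+=-1.3638
step 6: x_pred=-9.1217  r=12.7917  x^+=0.5232  v^+=2.0168  a^+=4.6927

v_post = 2.0168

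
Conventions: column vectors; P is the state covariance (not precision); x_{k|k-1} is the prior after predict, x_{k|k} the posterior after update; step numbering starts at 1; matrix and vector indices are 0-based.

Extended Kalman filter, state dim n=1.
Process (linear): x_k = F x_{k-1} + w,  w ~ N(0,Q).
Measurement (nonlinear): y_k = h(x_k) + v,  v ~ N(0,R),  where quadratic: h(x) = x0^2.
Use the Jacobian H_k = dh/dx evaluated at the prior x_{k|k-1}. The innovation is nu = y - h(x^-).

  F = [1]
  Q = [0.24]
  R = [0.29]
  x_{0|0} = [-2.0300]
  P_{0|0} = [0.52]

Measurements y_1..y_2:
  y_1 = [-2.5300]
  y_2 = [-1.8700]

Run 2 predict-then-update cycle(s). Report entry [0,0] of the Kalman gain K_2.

K[0,0] = -0.4604

step 1: x^-=[-2.0300]  P^-=[0.7600]  H_jac=[-4.0600]  S=[12.8175]  K=[-0.2407]  nu=[-6.6509]  x^+=[-0.4289]  P^+=[0.0172]
step 2: x^-=[-0.4289]  P^-=[0.2572]  H_jac=[-0.8578]  S=[0.4793]  K=[-0.4604]  nu=[-2.0540]  x^+=[0.5166]  P^+=[0.1556]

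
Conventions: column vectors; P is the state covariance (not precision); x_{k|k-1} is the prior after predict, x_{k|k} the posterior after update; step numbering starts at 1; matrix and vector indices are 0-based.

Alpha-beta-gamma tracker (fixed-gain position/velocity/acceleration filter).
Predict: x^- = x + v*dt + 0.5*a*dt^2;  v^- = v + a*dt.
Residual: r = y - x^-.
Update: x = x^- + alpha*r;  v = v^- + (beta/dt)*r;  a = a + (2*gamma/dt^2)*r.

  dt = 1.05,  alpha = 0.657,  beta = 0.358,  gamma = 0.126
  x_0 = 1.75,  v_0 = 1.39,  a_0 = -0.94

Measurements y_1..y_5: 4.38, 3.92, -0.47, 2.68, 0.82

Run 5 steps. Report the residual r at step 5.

step 1: x_pred=2.6913  r=1.6887  x^+=3.8008  v^+=0.9788  a^+=-0.5540
step 2: x_pred=4.5231  r=-0.6031  x^+=4.1269  v^+=0.1914  a^+=-0.6919
step 3: x_pred=3.9465  r=-4.4165  x^+=1.0448  v^+=-2.0408  a^+=-1.7013
step 4: x_pred=-2.0359  r=4.7159  x^+=1.0624  v^+=-2.2193  a^+=-0.6234
step 5: x_pred=-1.6115  r=2.4315  x^+=-0.0140  v^+=-2.0449  a^+=-0.0676

resid = 2.4315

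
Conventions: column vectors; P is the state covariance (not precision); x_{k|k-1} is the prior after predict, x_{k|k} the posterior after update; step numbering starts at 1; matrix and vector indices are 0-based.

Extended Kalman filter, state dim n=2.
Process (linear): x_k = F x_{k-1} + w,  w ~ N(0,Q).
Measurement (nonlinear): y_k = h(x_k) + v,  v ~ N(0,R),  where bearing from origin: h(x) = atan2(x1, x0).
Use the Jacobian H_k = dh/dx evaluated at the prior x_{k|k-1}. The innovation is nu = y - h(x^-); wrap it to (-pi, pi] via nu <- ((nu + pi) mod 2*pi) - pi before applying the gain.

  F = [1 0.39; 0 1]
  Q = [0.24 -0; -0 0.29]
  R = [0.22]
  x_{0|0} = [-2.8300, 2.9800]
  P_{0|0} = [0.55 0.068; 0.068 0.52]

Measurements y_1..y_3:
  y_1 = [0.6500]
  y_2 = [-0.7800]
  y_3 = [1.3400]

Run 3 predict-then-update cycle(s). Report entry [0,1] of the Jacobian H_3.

H_jac[0,1] = 0.1239

step 1: x^-=[-1.6678, 2.9800]  P^-=[0.9221 0.2708; 0.2708 0.8100]  H_jac=[-0.2555 -0.1430]  S=[0.3166]  K=[-0.8667; -0.5845]  nu=[-1.4310]  x^+=[-0.4276, 3.8164]  P^+=[0.6844 0.1104; 0.1104 0.7018]
step 2: x^-=[1.0608, 3.8164]  P^-=[1.1172 0.3842; 0.3842 0.9918]  H_jac=[-0.2432 0.0676]  S=[0.2780]  K=[-0.8841; -0.0949]  nu=[-2.0797]  x^+=[2.8995, 4.0138]  P^+=[0.9000 0.3608; 0.3608 0.9893]
step 3: x^-=[4.4648, 4.0138]  P^-=[1.5719 0.7467; 0.7467 1.2793]  H_jac=[-0.1114 0.1239]  S=[0.2385]  K=[-0.3461; 0.3158]  nu=[0.6078]  x^+=[4.2545, 4.2057]  P^+=[1.5433 0.7727; 0.7727 1.2556]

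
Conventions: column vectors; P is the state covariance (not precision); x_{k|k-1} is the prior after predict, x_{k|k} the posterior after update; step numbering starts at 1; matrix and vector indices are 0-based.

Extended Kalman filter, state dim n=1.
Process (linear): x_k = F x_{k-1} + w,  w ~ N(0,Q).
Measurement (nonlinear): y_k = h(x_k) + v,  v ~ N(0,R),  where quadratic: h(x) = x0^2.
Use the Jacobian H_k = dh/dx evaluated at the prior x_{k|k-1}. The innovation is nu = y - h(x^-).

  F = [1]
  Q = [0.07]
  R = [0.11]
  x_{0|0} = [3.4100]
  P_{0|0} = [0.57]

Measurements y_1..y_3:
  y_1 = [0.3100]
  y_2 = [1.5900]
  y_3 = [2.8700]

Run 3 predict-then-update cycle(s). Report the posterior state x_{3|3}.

x_post = [1.6751]

step 1: x^-=[3.4100]  P^-=[0.6400]  H_jac=[6.8200]  S=[29.8779]  K=[0.1461]  nu=[-11.3181]  x^+=[1.7566]  P^+=[0.0024]
step 2: x^-=[1.7566]  P^-=[0.0724]  H_jac=[3.5131]  S=[1.0030]  K=[0.2534]  nu=[-1.4955]  x^+=[1.3776]  P^+=[0.0079]
step 3: x^-=[1.3776]  P^-=[0.0779]  H_jac=[2.7551]  S=[0.7016]  K=[0.3061]  nu=[0.9723]  x^+=[1.6751]  P^+=[0.0122]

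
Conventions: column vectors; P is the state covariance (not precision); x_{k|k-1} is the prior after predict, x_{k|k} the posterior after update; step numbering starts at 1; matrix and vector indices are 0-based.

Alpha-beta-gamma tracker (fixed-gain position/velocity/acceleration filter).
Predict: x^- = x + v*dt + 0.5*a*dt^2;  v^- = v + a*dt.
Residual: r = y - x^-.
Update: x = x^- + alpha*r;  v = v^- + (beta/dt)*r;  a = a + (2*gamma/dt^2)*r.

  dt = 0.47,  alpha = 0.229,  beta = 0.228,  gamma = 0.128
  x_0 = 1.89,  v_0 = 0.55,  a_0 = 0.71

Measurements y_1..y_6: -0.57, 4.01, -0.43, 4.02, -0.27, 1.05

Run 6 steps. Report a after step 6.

a_post = -0.2102

step 1: x_pred=2.2269  r=-2.7969  x^+=1.5864  v^+=-0.4731  a^+=-2.5313
step 2: x_pred=1.0845  r=2.9255  x^+=1.7544  v^+=-0.2436  a^+=0.8590
step 3: x_pred=1.7348  r=-2.1648  x^+=1.2391  v^+=-0.8901  a^+=-1.6497
step 4: x_pred=0.6385  r=3.3815  x^+=1.4129  v^+=-0.0250  a^+=2.2691
step 5: x_pred=1.6517  r=-1.9217  x^+=1.2116  v^+=0.1092  a^+=0.0420
step 6: x_pred=1.2676  r=-0.2176  x^+=1.2178  v^+=0.0233  a^+=-0.2102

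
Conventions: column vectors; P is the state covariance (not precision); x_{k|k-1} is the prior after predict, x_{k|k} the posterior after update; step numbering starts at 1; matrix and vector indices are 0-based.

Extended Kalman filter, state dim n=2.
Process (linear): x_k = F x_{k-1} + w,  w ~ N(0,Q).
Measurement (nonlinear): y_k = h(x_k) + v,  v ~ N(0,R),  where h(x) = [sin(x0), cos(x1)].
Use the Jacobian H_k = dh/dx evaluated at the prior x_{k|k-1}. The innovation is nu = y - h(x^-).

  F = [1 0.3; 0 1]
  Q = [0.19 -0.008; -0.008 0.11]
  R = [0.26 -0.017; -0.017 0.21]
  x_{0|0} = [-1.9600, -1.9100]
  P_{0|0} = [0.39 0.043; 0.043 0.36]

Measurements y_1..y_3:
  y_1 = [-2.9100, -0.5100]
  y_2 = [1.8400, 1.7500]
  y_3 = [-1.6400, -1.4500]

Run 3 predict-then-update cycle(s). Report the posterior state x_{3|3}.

x_post = [-1.4702, -1.7180]

step 1: x^-=[-2.5330, -1.9100]  P^-=[0.6382 0.1430; 0.1430 0.4700]  H_jac=[-0.8205 0.0000; 0.0000 0.9430]  S=[0.6896 -0.1276; -0.1276 0.6280]  K=[-0.7477 0.0628; -0.0410 0.6975]  nu=[-2.3383, -0.1773]  x^+=[-0.7958, -1.9377]  P^+=[0.2382 0.0275; 0.0275 0.1561]
step 2: x^-=[-1.3771, -1.9377]  P^-=[0.4588 0.0663; 0.0663 0.2661]  H_jac=[0.1925 0.0000; 0.0000 0.9335]  S=[0.2770 -0.0051; -0.0051 0.4418]  K=[0.3214 0.1437; 0.0564 0.5628]  nu=[2.8213, 2.1087]  x^+=[-0.1673, -0.5919]  P^+=[0.4215 0.0265; 0.0265 0.1256]
step 3: x^-=[-0.3449, -0.5919]  P^-=[0.6387 0.0562; 0.0562 0.2356]  H_jac=[0.9411 0.0000; 0.0000 0.5579]  S=[0.8257 0.0125; 0.0125 0.2833]  K=[0.7268 0.0786; 0.0570 0.4614]  nu=[-1.3019, -2.2799]  x^+=[-1.4702, -1.7180]  P^+=[0.1994 0.0074; 0.0074 0.1719]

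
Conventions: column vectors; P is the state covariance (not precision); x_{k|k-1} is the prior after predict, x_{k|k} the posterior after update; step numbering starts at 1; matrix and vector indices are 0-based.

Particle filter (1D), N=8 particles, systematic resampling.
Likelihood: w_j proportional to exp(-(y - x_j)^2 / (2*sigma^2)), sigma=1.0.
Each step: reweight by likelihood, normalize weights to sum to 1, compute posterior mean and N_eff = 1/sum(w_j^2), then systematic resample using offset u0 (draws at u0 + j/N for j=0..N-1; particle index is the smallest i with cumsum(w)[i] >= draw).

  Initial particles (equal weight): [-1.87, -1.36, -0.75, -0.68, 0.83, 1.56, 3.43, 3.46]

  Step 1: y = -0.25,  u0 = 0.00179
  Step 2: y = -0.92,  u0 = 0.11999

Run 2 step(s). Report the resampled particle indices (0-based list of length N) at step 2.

resampled_idx = [1, 2, 2, 3, 4, 5, 6, 7]

step 1: w=[0.0802, 0.1608, 0.2628, 0.2715, 0.1662, 0.0579, 0.0003, 0.0003]  mean=-0.5199  Neff=4.8537  idx=[0, 1, 2, 2, 2, 3, 3, 4]
step 2: w=[0.0956, 0.1363, 0.1480, 0.1480, 0.1480, 0.1459, 0.1459, 0.0325]  mean=-0.8685  Neff=7.2989  idx=[1, 2, 2, 3, 4, 5, 6, 7]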